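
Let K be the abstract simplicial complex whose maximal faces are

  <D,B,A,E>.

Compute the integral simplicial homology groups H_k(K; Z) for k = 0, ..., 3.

Fix the vertex order A < B < D < E and write every simplex with vertices in increasing order. Then dim K = 3 and the simplices of K are:

  0-simplices (4): A, B, D, E
  1-simplices (6): AB, AD, AE, BD, BE, DE
  2-simplices (4): ABD, ABE, ADE, BDE
  3-simplices (1): ABDE

so the chain groups are C_0 ≅ Z^4, C_1 ≅ Z^6, C_2 ≅ Z^4, C_3 ≅ Z^1.

The boundary map ∂_1: C_1 → C_0 sends each edge [p,q] (with p < q) to q − p. For instance
  ∂AE = E − A.
The 4×6 boundary matrix has rank 3 and Smith normal form diag(1,1,1).

∂_2: C_2 → C_1 sends each 2-simplex [p,q,r] to [q,r] − [p,r] + [p,q]. For instance
  ∂ADE = DE − AE + AD,
  ∂BDE = DE − BE + BD.
The 6×4 boundary matrix has rank 3 and Smith normal form diag(1,1,1).

∂_3: C_3 → C_2 sends each 3-simplex σ to the alternating sum Σ_i (−1)^i (σ with its i-th vertex removed). For instance
  ∂ABDE = BDE − ADE + ABE − ABD.
The resulting 4×1 matrix has rank 1, and its Smith normal form has invariant factors (1).

Computing H_k = (kernel of ∂_k) / (image of ∂_{k+1}):

  H_0: rank C_0 − rank ∂_1 = 4 − 3 = 1, and the invariant factors of ∂_1 are all 1, so H_0 ≅ Z.
  H_1: rank ker ∂_1 − rank ∂_2 = (6 − 3) − 3 = 0, and the invariant factors of ∂_2 are all 1, so H_1 ≅ 0.
  H_2: rank ker ∂_2 − rank ∂_3 = (4 − 3) − 1 = 0, and the invariant factors of ∂_3 are all 1, so H_2 ≅ 0.
  H_3: rank ker ∂_3 − rank ∂_4 = (1 − 1) − 0 = 0, and there is no ∂_4, so H_3 ≅ 0.

As a check, the Euler characteristic is 4 − 6 + 4 − 1 = 1, which agrees with 1 − 0 + 0 − 0 = 1.

H_0 = Z,  H_1 = 0,  H_2 = 0,  H_3 = 0.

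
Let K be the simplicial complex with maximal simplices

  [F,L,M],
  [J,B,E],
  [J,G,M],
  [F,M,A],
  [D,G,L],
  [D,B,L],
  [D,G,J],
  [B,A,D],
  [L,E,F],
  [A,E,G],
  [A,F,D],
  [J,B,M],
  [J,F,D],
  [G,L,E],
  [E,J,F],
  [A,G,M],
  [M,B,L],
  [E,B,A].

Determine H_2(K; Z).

We work with the vertex ordering A < B < D < E < F < G < J < L < M. The simplices of K, each written with vertices in increasing order, are:

  0-simplices (9): A, B, D, E, F, G, J, L, M
  1-simplices (27): AB, AD, AE, AF, AG, AM, BD, BE, BJ, BL, BM, DF, DG, DJ, DL, EF, EG, EJ, EL, FJ, FL, FM, GJ, GL, GM, JM, LM
  2-simplices (18): ABD, ABE, ADF, AEG, AFM, AGM, BDL, BEJ, BJM, BLM, DFJ, DGJ, DGL, EFJ, EFL, EGL, FLM, GJM

Hence C_0 ≅ Z^9, C_1 ≅ Z^27, C_2 ≅ Z^18.

Boundary ∂_1: C_1 → C_0 maps an edge to its endpoints' difference, ∂[p,q] = q − p.
The resulting 9×27 matrix has rank 8, and its Smith normal form has invariant factors (1,1,1,1,1,1,1,1).

∂_2: C_2 → C_1 sends each 2-simplex [p,q,r] to [q,r] − [p,r] + [p,q]. For instance
  ∂BDL = DL − BL + BD,
  ∂AFM = FM − AM + AF.
The 27×18 boundary matrix has rank 17 and Smith normal form diag(1,1,1,1,1,1,1,1,1,1,1,1,1,1,1,1,1).

Now H_k = ker ∂_k / im ∂_{k+1}, so:

  H_2: rank ker ∂_2 − rank ∂_3 = (18 − 17) − 0 = 1, and there is no ∂_3, so H_2 = Z.

H_2 = Z.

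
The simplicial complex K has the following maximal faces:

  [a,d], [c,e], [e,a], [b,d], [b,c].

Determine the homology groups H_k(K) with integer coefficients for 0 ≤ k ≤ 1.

H_0 ≅ Z,  H_1 ≅ Z.

Fix the vertex order a < b < c < d < e and write every simplex with vertices in increasing order. Then dim K = 1 and the simplices of K are:

  0-simplices (5): a, b, c, d, e
  1-simplices (5): ad, ae, bc, bd, ce

Hence C_0 ≅ Z^5, C_1 ≅ Z^5.

The boundary map ∂_1: C_1 → C_0 sends each edge [p,q] (with p < q) to q − p. For instance
  ∂ae = e − a.
As a 5×5 matrix over Z this has rank 4, with invariant factors (1,1,1,1).

Computing H_k = (kernel of ∂_k) / (image of ∂_{k+1}):

  H_0: rank C_0 − rank ∂_1 = 5 − 4 = 1, and the invariant factors of ∂_1 are all 1, so H_0 ≅ Z.
  H_1: rank ker ∂_1 − rank ∂_2 = (5 − 4) − 0 = 1, and there is no ∂_2, so H_1 ≅ Z.

As a check, the Euler characteristic is 5 − 5 = 0, which agrees with 1 − 1 = 0.
(K is a triangulation of the circle S^1.)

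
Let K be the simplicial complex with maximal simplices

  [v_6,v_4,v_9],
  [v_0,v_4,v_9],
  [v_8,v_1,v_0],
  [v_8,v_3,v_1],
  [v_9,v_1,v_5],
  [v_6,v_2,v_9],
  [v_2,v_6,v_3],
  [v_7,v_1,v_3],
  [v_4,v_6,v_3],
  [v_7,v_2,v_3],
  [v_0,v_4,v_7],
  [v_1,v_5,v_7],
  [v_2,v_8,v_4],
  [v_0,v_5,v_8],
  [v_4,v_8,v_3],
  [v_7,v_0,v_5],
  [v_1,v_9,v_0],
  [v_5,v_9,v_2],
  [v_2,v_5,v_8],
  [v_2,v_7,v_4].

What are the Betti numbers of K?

We work with the vertex ordering v_0 < v_1 < v_2 < v_3 < v_4 < v_5 < v_6 < v_7 < v_8 < v_9. The simplices of K, each written with vertices in increasing order, are:

  0-simplices (10): [v_0], [v_1], [v_2], [v_3], [v_4], [v_5], [v_6], [v_7], [v_8], [v_9]
  1-simplices (30): (30 of them)
  2-simplices (20): (20 of them)

so the chain groups are C_0 ≅ Z^10, C_1 ≅ Z^30, C_2 ≅ Z^20.

Boundary ∂_1: C_1 → C_0 is given by ∂[p,q] = [q] − [p].
The resulting 10×30 matrix has rank 9, and its Smith normal form has invariant factors (1,1,1,1,1,1,1,1,1).

∂_2: C_2 → C_1 maps a triangle to the signed sum of its edges. For instance
  ∂[v_2,v_3,v_6] = [v_3,v_6] − [v_2,v_6] + [v_2,v_3],
  ∂[v_2,v_5,v_8] = [v_5,v_8] − [v_2,v_8] + [v_2,v_5].
The 30×20 boundary matrix has rank 20 and Smith normal form diag(1,1,1,1,1,1,1,1,1,1,1,1,1,1,1,1,1,1,1,2).

Reading off H_k = ker ∂_k / im ∂_{k+1}:

  H_0: rank C_0 − rank ∂_1 = 10 − 9 = 1, and the invariant factors of ∂_1 are all 1, so H_0 ≅ Z.
  H_1: rank ker ∂_1 − rank ∂_2 = (30 − 9) − 20 = 1, and ∂_2 has invariant factor 2 > 1, so H_1 ≅ Z ⊕ Z/2.
  H_2: rank ker ∂_2 − rank ∂_3 = (20 − 20) − 0 = 0, and there is no ∂_3, so H_2 ≅ 0.

(K is a triangulation of the Klein bottle.)

Hence the Betti numbers are b_0 = 1, b_1 = 1, b_2 = 0.

b_0 = 1, b_1 = 1, b_2 = 0.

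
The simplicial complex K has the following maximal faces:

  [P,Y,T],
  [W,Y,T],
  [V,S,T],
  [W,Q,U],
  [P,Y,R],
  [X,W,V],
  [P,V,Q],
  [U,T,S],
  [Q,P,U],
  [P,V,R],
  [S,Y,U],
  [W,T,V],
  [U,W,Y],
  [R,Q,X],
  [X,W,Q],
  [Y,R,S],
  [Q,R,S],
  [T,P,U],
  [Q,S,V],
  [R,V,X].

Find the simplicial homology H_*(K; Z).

K has 10 vertices, 30 edges, 20 triangles.
rank ∂_0 = 0, rank ∂_1 = 9 ⇒ b_0 = 10 − 0 − 9 = 1; all invariant factors of ∂_1 are 1 so no torsion. So H_0 ≅ Z.
rank ∂_1 = 9, rank ∂_2 = 20 ⇒ b_1 = 30 − 9 − 20 = 1; ∂_2 has invariant factor(s) [2] giving torsion. So H_1 ≅ Z ⊕ Z_2.
rank ∂_2 = 20, rank ∂_3 = 0 ⇒ b_2 = 20 − 20 − 0 = 0. So H_2 ≅ 0.

H_0 ≅ Z,  H_1 ≅ Z ⊕ Z_2,  H_2 = 0.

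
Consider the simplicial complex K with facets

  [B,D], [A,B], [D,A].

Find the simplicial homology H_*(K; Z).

H_0 ≅ Z,  H_1 ≅ Z.

Order the vertices as A < B < D. Listing each simplex with vertices in this order, K has dimension 1 with simplices:

  0-simplices (3): A, B, D
  1-simplices (3): AB, AD, BD

Hence C_0 ≅ Z^3, C_1 ≅ Z^3.

The boundary map ∂_1: C_1 → C_0 is given by ∂[p,q] = [q] − [p]. For instance
  ∂BD = D − B.
The 3×3 boundary matrix has rank 2 and Smith normal form diag(1,1).

Reading off H_k = ker ∂_k / im ∂_{k+1}:

  H_0: rank C_0 − rank ∂_1 = 3 − 2 = 1, and the invariant factors of ∂_1 are all 1, so H_0 ≅ Z.
  H_1: rank ker ∂_1 − rank ∂_2 = (3 − 2) − 0 = 1, and there is no ∂_2, so H_1 ≅ Z.

As a check, the Euler characteristic is 3 − 3 = 0, which agrees with 1 − 1 = 0.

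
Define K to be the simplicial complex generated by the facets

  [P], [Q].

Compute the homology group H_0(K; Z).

H_0 = Z^2.

Order the vertices as P < Q. Listing each simplex with vertices in this order, K has dimension 0 with simplices:

  0-simplices (2): P, Q

giving chain groups C_0 ≅ Z^2.

From H_k ≅ ker(∂_k) / im(∂_{k+1}) we obtain:

  H_0: rank C_0 − rank ∂_1 = 2 − 0 = 2, and there is no ∂_1, so H_0 ≅ Z^2.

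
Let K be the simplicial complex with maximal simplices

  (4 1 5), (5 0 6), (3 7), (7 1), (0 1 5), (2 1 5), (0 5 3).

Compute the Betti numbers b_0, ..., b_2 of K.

b_0 = 1, b_1 = 1, b_2 = 0.

Order the vertices as 0 < 1 < 2 < 3 < 4 < 5 < 6 < 7. Listing each simplex with vertices in this order, K has dimension 2 with simplices:

  0-simplices (8): [0], [1], [2], [3], [4], [5], [6], [7]
  1-simplices (13): [0,1], [0,3], [0,5], [0,6], [1,2], [1,4], [1,5], [1,7], [2,5], [3,5], [3,7], [4,5], [5,6]
  2-simplices (5): [0,1,5], [0,3,5], [0,5,6], [1,2,5], [1,4,5]

so the chain groups are C_0 ≅ Z^8, C_1 ≅ Z^13, C_2 ≅ Z^5.

∂_1: C_1 → C_0 sends each edge [p,q] (with p < q) to q − p. For instance
  ∂[5,6] = [6] − [5].
The resulting 8×13 matrix has rank 7, and its Smith normal form has invariant factors (1,1,1,1,1,1,1).

∂_2: C_2 → C_1 sends each 2-simplex [p,q,r] to [q,r] − [p,r] + [p,q]. For instance
  ∂[0,1,5] = [1,5] − [0,5] + [0,1],
  ∂[0,5,6] = [5,6] − [0,6] + [0,5].
As a 13×5 matrix over Z this has rank 5, with invariant factors (1,1,1,1,1).

Reading off H_k = ker ∂_k / im ∂_{k+1}:

  H_0: rank C_0 − rank ∂_1 = 8 − 7 = 1, and the invariant factors of ∂_1 are all 1, so H_0 ≅ Z.
  H_1: rank ker ∂_1 − rank ∂_2 = (13 − 7) − 5 = 1, and the invariant factors of ∂_2 are all 1, so H_1 ≅ Z.
  H_2: rank ker ∂_2 − rank ∂_3 = (5 − 5) − 0 = 0, and there is no ∂_3, so H_2 ≅ 0.

As a check, the Euler characteristic is 8 − 13 + 5 = 0, which agrees with 1 − 1 + 0 = 0.

Hence the Betti numbers are b_0 = 1, b_1 = 1, b_2 = 0.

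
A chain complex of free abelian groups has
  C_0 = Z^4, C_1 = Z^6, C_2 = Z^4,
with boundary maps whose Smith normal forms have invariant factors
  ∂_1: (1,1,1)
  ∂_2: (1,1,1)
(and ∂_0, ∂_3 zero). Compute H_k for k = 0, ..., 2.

H_0 = Z,  H_1 = 0,  H_2 = Z.

H_0: b_0 = 4 − 0 − 3 = 1; torsion from ∂_1 factors > 1: none. So H_0 = Z.
H_1: b_1 = 6 − 3 − 3 = 0; torsion from ∂_2 factors > 1: none. So H_1 = 0.
H_2: b_2 = 4 − 3 − 0 = 1; torsion from ∂_3 factors > 1: none. So H_2 = Z.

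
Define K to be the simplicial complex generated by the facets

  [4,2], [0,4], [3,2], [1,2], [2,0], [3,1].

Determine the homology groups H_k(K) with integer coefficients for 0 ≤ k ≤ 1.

Fix the vertex order 0 < 1 < 2 < 3 < 4 and write every simplex with vertices in increasing order. Then dim K = 1 and the simplices of K are:

  0-simplices (5): [0], [1], [2], [3], [4]
  1-simplices (6): [0,2], [0,4], [1,2], [1,3], [2,3], [2,4]

giving chain groups C_0 ≅ Z^5, C_1 ≅ Z^6.

The boundary map ∂_1: C_1 → C_0 is given by ∂[p,q] = [q] − [p].
The 5×6 boundary matrix has rank 4 and Smith normal form diag(1,1,1,1).

From H_k ≅ ker(∂_k) / im(∂_{k+1}) we obtain:

  H_0: rank C_0 − rank ∂_1 = 5 − 4 = 1, and the invariant factors of ∂_1 are all 1, so H_0 = Z.
  H_1: rank ker ∂_1 − rank ∂_2 = (6 − 4) − 0 = 2, and there is no ∂_2, so H_1 = Z^2.

H_0 ≅ Z,  H_1 ≅ Z^2.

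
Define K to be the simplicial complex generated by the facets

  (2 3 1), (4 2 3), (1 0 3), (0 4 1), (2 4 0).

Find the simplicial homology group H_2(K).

We work with the vertex ordering 0 < 1 < 2 < 3 < 4. The simplices of K, each written with vertices in increasing order, are:

  0-simplices (5): [0], [1], [2], [3], [4]
  1-simplices (10): [0,1], [0,2], [0,3], [0,4], [1,2], [1,3], [1,4], [2,3], [2,4], [3,4]
  2-simplices (5): [0,1,3], [0,1,4], [0,2,4], [1,2,3], [2,3,4]

so the chain groups are C_0 ≅ Z^5, C_1 ≅ Z^10, C_2 ≅ Z^5.

Boundary ∂_1: C_1 → C_0 is given by ∂[p,q] = [q] − [p]. For instance
  ∂[0,2] = [2] − [0].
The resulting 5×10 matrix has rank 4, and its Smith normal form has invariant factors (1,1,1,1).

The boundary map ∂_2: C_2 → C_1 sends each 2-simplex [p,q,r] to [q,r] − [p,r] + [p,q]. For instance
  ∂[0,1,4] = [1,4] − [0,4] + [0,1],
  ∂[2,3,4] = [3,4] − [2,4] + [2,3].
This gives a 10×5 integer matrix of rank 5; reducing to Smith normal form yields diagonal entries (1,1,1,1,1).

Now H_k = ker ∂_k / im ∂_{k+1}, so:

  H_2: rank ker ∂_2 − rank ∂_3 = (5 − 5) − 0 = 0, and there is no ∂_3, so H_2 = 0.

H_2 ≅ 0.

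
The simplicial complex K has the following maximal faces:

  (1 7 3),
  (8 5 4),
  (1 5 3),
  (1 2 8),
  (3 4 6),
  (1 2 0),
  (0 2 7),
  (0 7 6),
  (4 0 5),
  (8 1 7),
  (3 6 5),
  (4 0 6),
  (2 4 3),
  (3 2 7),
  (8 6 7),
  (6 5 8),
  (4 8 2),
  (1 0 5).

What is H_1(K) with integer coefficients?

H_1 ≅ Z ⊕ Z/2.

Take the total order 0 < 1 < 2 < 3 < 4 < 5 < 6 < 7 < 8 on the vertex set. Then K (dimension 2) consists of the simplices:

  0-simplices (9): [0], [1], [2], [3], [4], [5], [6], [7], [8]
  1-simplices (27): (27 of them)
  2-simplices (18): [0,1,2], [0,1,5], [0,2,7], [0,4,5], [0,4,6], [0,6,7], [1,2,8], [1,3,5], [1,3,7], [1,7,8], [2,3,4], [2,3,7], [2,4,8], [3,4,6], [3,5,6], [4,5,8], [5,6,8], [6,7,8]

Hence C_0 ≅ Z^9, C_1 ≅ Z^27, C_2 ≅ Z^18.

∂_1: C_1 → C_0 sends each edge [p,q] (with p < q) to q − p. For instance
  ∂[4,5] = [5] − [4].
The resulting 9×27 matrix has rank 8, and its Smith normal form has invariant factors (1,1,1,1,1,1,1,1).

The boundary map ∂_2: C_2 → C_1 maps a triangle to the signed sum of its edges. For instance
  ∂[0,4,5] = [4,5] − [0,5] + [0,4],
  ∂[0,4,6] = [4,6] − [0,6] + [0,4].
The 27×18 boundary matrix has rank 18 and Smith normal form diag(1,1,1,1,1,1,1,1,1,1,1,1,1,1,1,1,1,2).

Reading off H_k = ker ∂_k / im ∂_{k+1}:

  H_1: rank ker ∂_1 − rank ∂_2 = (27 − 8) − 18 = 1, and ∂_2 has invariant factor 2 > 1, so H_1 = Z ⊕ Z/2.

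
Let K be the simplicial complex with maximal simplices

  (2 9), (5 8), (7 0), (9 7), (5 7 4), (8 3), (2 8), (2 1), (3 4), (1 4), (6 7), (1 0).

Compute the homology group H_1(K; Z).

H_1 ≅ Z^4.

We work with the vertex ordering 0 < 1 < 2 < 3 < 4 < 5 < 6 < 7 < 8 < 9. The simplices of K, each written with vertices in increasing order, are:

  0-simplices (10): [0], [1], [2], [3], [4], [5], [6], [7], [8], [9]
  1-simplices (14): [0,1], [0,7], [1,2], [1,4], [2,8], [2,9], [3,4], [3,8], [4,5], [4,7], [5,7], [5,8], [6,7], [7,9]
  2-simplices (1): [4,5,7]

Hence C_0 ≅ Z^10, C_1 ≅ Z^14, C_2 ≅ Z^1.

The boundary map ∂_1: C_1 → C_0 maps an edge to its endpoints' difference, ∂[p,q] = q − p. For instance
  ∂[2,9] = [9] − [2].
The 10×14 boundary matrix has rank 9 and Smith normal form diag(1,1,1,1,1,1,1,1,1).

Boundary ∂_2: C_2 → C_1 acts by ∂[p,q,r] = [q,r] − [p,r] + [p,q]. For instance
  ∂[4,5,7] = [5,7] − [4,7] + [4,5].
The 14×1 boundary matrix has rank 1 and Smith normal form diag(1).

Reading off H_k = ker ∂_k / im ∂_{k+1}:

  H_1: rank ker ∂_1 − rank ∂_2 = (14 − 9) − 1 = 4, and the invariant factors of ∂_2 are all 1, so H_1 = Z^4.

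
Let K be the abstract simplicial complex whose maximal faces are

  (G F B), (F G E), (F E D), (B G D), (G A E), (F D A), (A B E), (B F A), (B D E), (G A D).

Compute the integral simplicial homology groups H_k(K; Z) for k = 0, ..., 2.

Fix the vertex order A < B < D < E < F < G and write every simplex with vertices in increasing order. Then dim K = 2 and the simplices of K are:

  0-simplices (6): A, B, D, E, F, G
  1-simplices (15): AB, AD, AE, AF, AG, BD, BE, BF, BG, DE, DF, DG, EF, EG, FG
  2-simplices (10): ABE, ABF, ADF, ADG, AEG, BDE, BDG, BFG, DEF, EFG

so the chain groups are C_0 ≅ Z^6, C_1 ≅ Z^15, C_2 ≅ Z^10.

Boundary ∂_1: C_1 → C_0 maps an edge to its endpoints' difference, ∂[p,q] = q − p.
The resulting 6×15 matrix has rank 5, and its Smith normal form has invariant factors (1,1,1,1,1).

∂_2: C_2 → C_1 sends each 2-simplex [p,q,r] to [q,r] − [p,r] + [p,q]. For instance
  ∂ADF = DF − AF + AD,
  ∂BFG = FG − BG + BF.
As a 15×10 matrix over Z this has rank 10, with invariant factors (1,1,1,1,1,1,1,1,1,2).

Computing H_k = (kernel of ∂_k) / (image of ∂_{k+1}):

  H_0: rank C_0 − rank ∂_1 = 6 − 5 = 1, and the invariant factors of ∂_1 are all 1, so H_0 = Z.
  H_1: rank ker ∂_1 − rank ∂_2 = (15 − 5) − 10 = 0, and ∂_2 has invariant factor 2 > 1, so H_1 = Z/2Z.
  H_2: rank ker ∂_2 − rank ∂_3 = (10 − 10) − 0 = 0, and there is no ∂_3, so H_2 = 0.

H_0 = Z,  H_1 = Z/2Z,  H_2 = 0.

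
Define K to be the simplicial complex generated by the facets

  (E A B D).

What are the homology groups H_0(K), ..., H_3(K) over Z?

H_0 = Z,  H_1 = 0,  H_2 = 0,  H_3 = 0.

We work with the vertex ordering A < B < D < E. The simplices of K, each written with vertices in increasing order, are:

  0-simplices (4): A, B, D, E
  1-simplices (6): AB, AD, AE, BD, BE, DE
  2-simplices (4): ABD, ABE, ADE, BDE
  3-simplices (1): ABDE

giving chain groups C_0 ≅ Z^4, C_1 ≅ Z^6, C_2 ≅ Z^4, C_3 ≅ Z^1.

The boundary map ∂_1: C_1 → C_0 is given by ∂[p,q] = [q] − [p].
The resulting 4×6 matrix has rank 3, and its Smith normal form has invariant factors (1,1,1).

Boundary ∂_2: C_2 → C_1 sends each 2-simplex [p,q,r] to [q,r] − [p,r] + [p,q]. For instance
  ∂ABD = BD − AD + AB,
  ∂ADE = DE − AE + AD.
The resulting 6×4 matrix has rank 3, and its Smith normal form has invariant factors (1,1,1).

The boundary map ∂_3: C_3 → C_2 sends each 3-simplex σ to the alternating sum Σ_i (−1)^i (σ with its i-th vertex removed). For instance
  ∂ABDE = BDE − ADE + ABE − ABD.
The resulting 4×1 matrix has rank 1, and its Smith normal form has invariant factors (1).

Computing H_k = (kernel of ∂_k) / (image of ∂_{k+1}):

  H_0: rank C_0 − rank ∂_1 = 4 − 3 = 1, and the invariant factors of ∂_1 are all 1, so H_0 ≅ Z.
  H_1: rank ker ∂_1 − rank ∂_2 = (6 − 3) − 3 = 0, and the invariant factors of ∂_2 are all 1, so H_1 ≅ 0.
  H_2: rank ker ∂_2 − rank ∂_3 = (4 − 3) − 1 = 0, and the invariant factors of ∂_3 are all 1, so H_2 ≅ 0.
  H_3: rank ker ∂_3 − rank ∂_4 = (1 − 1) − 0 = 0, and there is no ∂_4, so H_3 ≅ 0.

(K is a triangulation of the 3-simplex.)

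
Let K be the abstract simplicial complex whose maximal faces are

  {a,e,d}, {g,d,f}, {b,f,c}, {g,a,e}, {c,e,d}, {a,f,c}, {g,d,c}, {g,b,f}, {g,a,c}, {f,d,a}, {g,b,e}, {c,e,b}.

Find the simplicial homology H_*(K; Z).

H_0 = Z,  H_1 = Z/2,  H_2 = 0.

We work with the vertex ordering a < b < c < d < e < f < g. The simplices of K, each written with vertices in increasing order, are:

  0-simplices (7): a, b, c, d, e, f, g
  1-simplices (18): ac, ad, ae, af, ag, bc, be, bf, bg, cd, ce, cf, cg, de, df, dg, eg, fg
  2-simplices (12): acf, acg, ade, adf, aeg, bce, bcf, beg, bfg, cde, cdg, dfg

Hence C_0 ≅ Z^7, C_1 ≅ Z^18, C_2 ≅ Z^12.

The boundary map ∂_1: C_1 → C_0 is given by ∂[p,q] = [q] − [p].
This gives a 7×18 integer matrix of rank 6; reducing to Smith normal form yields diagonal entries (1,1,1,1,1,1).

Boundary ∂_2: C_2 → C_1 acts by ∂[p,q,r] = [q,r] − [p,r] + [p,q]. For instance
  ∂acg = cg − ag + ac,
  ∂ade = de − ae + ad.
This gives a 18×12 integer matrix of rank 12; reducing to Smith normal form yields diagonal entries (1,1,1,1,1,1,1,1,1,1,1,2).

Computing H_k = (kernel of ∂_k) / (image of ∂_{k+1}):

  H_0: rank C_0 − rank ∂_1 = 7 − 6 = 1, and the invariant factors of ∂_1 are all 1, so H_0 = Z.
  H_1: rank ker ∂_1 − rank ∂_2 = (18 − 6) − 12 = 0, and ∂_2 has invariant factor 2 > 1, so H_1 = Z/2.
  H_2: rank ker ∂_2 − rank ∂_3 = (12 − 12) − 0 = 0, and there is no ∂_3, so H_2 = 0.

As a check, the Euler characteristic is 7 − 18 + 12 = 1, which agrees with 1 − 0 + 0 = 1.
(K is a triangulation of the real projective plane RP^2.)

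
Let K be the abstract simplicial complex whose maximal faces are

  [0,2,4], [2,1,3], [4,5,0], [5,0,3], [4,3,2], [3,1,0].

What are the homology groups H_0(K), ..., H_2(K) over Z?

H_0 ≅ Z,  H_1 ≅ Z,  H_2 = 0.

K has 6 vertices, 12 edges, 6 triangles.
rank ∂_0 = 0, rank ∂_1 = 5 ⇒ b_0 = 6 − 0 − 5 = 1; all invariant factors of ∂_1 are 1 so no torsion. So H_0 = Z.
rank ∂_1 = 5, rank ∂_2 = 6 ⇒ b_1 = 12 − 5 − 6 = 1; all invariant factors of ∂_2 are 1 so no torsion. So H_1 = Z.
rank ∂_2 = 6, rank ∂_3 = 0 ⇒ b_2 = 6 − 6 − 0 = 0. So H_2 = 0.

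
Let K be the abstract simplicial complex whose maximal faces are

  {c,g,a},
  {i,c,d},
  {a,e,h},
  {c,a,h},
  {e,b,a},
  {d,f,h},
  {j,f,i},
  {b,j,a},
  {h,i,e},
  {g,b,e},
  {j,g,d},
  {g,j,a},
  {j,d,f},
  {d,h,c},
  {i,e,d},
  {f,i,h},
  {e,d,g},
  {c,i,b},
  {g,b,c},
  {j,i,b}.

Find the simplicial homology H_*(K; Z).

H_0 = Z,  H_1 = Z ⊕ Z/2,  H_2 = 0.

Fix the vertex order a < b < c < d < e < f < g < h < i < j and write every simplex with vertices in increasing order. Then dim K = 2 and the simplices of K are:

  0-simplices (10): a, b, c, d, e, f, g, h, i, j
  1-simplices (30): ab, ac, ae, ag, ah, aj, bc, be, bg, bi, bj, cd, cg, ch, ci, de, df, dg, dh, di, dj, eg, eh, ei, fh, fi, fj, gj, hi, ij
  2-simplices (20): abe, abj, acg, ach, aeh, agj, bcg, bci, beg, bij, cdh, cdi, deg, dei, dfh, dfj, dgj, ehi, fhi, fij

Hence C_0 ≅ Z^10, C_1 ≅ Z^30, C_2 ≅ Z^20.

∂_1: C_1 → C_0 maps an edge to its endpoints' difference, ∂[p,q] = q − p. For instance
  ∂ch = h − c.
This gives a 10×30 integer matrix of rank 9; reducing to Smith normal form yields diagonal entries (1,1,1,1,1,1,1,1,1).

The boundary map ∂_2: C_2 → C_1 maps a triangle to the signed sum of its edges. For instance
  ∂dgj = gj − dj + dg,
  ∂deg = eg − dg + de.
As a 30×20 matrix over Z this has rank 20, with invariant factors (1,1,1,1,1,1,1,1,1,1,1,1,1,1,1,1,1,1,1,2).

Now H_k = ker ∂_k / im ∂_{k+1}, so:

  H_0: rank C_0 − rank ∂_1 = 10 − 9 = 1, and the invariant factors of ∂_1 are all 1, so H_0 = Z.
  H_1: rank ker ∂_1 − rank ∂_2 = (30 − 9) − 20 = 1, and ∂_2 has invariant factor 2 > 1, so H_1 = Z ⊕ Z/2.
  H_2: rank ker ∂_2 − rank ∂_3 = (20 − 20) − 0 = 0, and there is no ∂_3, so H_2 = 0.

As a check, the Euler characteristic is 10 − 30 + 20 = 0, which agrees with 1 − 1 + 0 = 0.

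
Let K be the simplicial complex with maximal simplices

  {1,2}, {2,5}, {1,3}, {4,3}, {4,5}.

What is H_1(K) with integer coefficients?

H_1 ≅ Z.

Take the total order 1 < 2 < 3 < 4 < 5 on the vertex set. Then K (dimension 1) consists of the simplices:

  0-simplices (5): [1], [2], [3], [4], [5]
  1-simplices (5): [1,2], [1,3], [2,5], [3,4], [4,5]

giving chain groups C_0 ≅ Z^5, C_1 ≅ Z^5.

Boundary ∂_1: C_1 → C_0 sends each edge [p,q] (with p < q) to q − p. For instance
  ∂[1,3] = [3] − [1].
As a 5×5 matrix over Z this has rank 4, with invariant factors (1,1,1,1).

Computing H_k = (kernel of ∂_k) / (image of ∂_{k+1}):

  H_1: rank ker ∂_1 − rank ∂_2 = (5 − 4) − 0 = 1, and there is no ∂_2, so H_1 = Z.

(K is a triangulation of the circle S^1.)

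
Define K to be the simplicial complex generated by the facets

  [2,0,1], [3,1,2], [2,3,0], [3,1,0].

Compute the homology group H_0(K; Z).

K has 4 vertices, 6 edges, 4 triangles.
rank ∂_0 = 0, rank ∂_1 = 3 ⇒ b_0 = 4 − 0 − 3 = 1; all invariant factors of ∂_1 are 1 so no torsion. So H_0 ≅ Z.

H_0 ≅ Z.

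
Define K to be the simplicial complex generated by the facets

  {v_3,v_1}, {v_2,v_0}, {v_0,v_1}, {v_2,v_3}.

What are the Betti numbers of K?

b_0 = 1, b_1 = 1.

Take the total order v_0 < v_1 < v_2 < v_3 on the vertex set. Then K (dimension 1) consists of the simplices:

  0-simplices (4): [v_0], [v_1], [v_2], [v_3]
  1-simplices (4): [v_0,v_1], [v_0,v_2], [v_1,v_3], [v_2,v_3]

so the chain groups are C_0 ≅ Z^4, C_1 ≅ Z^4.

The boundary map ∂_1: C_1 → C_0 is given by ∂[p,q] = [q] − [p]. For instance
  ∂[v_0,v_1] = [v_1] − [v_0].
This gives a 4×4 integer matrix of rank 3; reducing to Smith normal form yields diagonal entries (1,1,1).

Now H_k = ker ∂_k / im ∂_{k+1}, so:

  H_0: rank C_0 − rank ∂_1 = 4 − 3 = 1, and the invariant factors of ∂_1 are all 1, so H_0 = Z.
  H_1: rank ker ∂_1 − rank ∂_2 = (4 − 3) − 0 = 1, and there is no ∂_2, so H_1 = Z.

As a check, the Euler characteristic is 4 − 4 = 0, which agrees with 1 − 1 = 0.
(K is a triangulation of the circle S^1.)

Hence the Betti numbers are b_0 = 1, b_1 = 1.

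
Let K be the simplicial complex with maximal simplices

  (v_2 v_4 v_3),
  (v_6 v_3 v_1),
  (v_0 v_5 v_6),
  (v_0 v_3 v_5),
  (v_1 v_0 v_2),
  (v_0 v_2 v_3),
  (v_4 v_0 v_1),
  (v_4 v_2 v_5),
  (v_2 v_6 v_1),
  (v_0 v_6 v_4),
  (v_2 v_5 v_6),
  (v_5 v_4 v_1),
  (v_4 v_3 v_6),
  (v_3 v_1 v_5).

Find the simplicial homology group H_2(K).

Take the total order v_0 < v_1 < v_2 < v_3 < v_4 < v_5 < v_6 on the vertex set. Then K (dimension 2) consists of the simplices:

  0-simplices (7): [v_0], [v_1], [v_2], [v_3], [v_4], [v_5], [v_6]
  1-simplices (21): (21 of them)
  2-simplices (14): (14 of them)

so the chain groups are C_0 ≅ Z^7, C_1 ≅ Z^21, C_2 ≅ Z^14.

∂_1: C_1 → C_0 sends each edge [p,q] (with p < q) to q − p. For instance
  ∂[v_2,v_6] = [v_6] − [v_2].
The 7×21 boundary matrix has rank 6 and Smith normal form diag(1,1,1,1,1,1).

The boundary map ∂_2: C_2 → C_1 sends each 2-simplex [p,q,r] to [q,r] − [p,r] + [p,q]. For instance
  ∂[v_3,v_4,v_6] = [v_4,v_6] − [v_3,v_6] + [v_3,v_4],
  ∂[v_1,v_4,v_5] = [v_4,v_5] − [v_1,v_5] + [v_1,v_4].
This gives a 21×14 integer matrix of rank 13; reducing to Smith normal form yields diagonal entries (1,1,1,1,1,1,1,1,1,1,1,1,1).

Reading off H_k = ker ∂_k / im ∂_{k+1}:

  H_2: rank ker ∂_2 − rank ∂_3 = (14 − 13) − 0 = 1, and there is no ∂_3, so H_2 ≅ Z.

H_2 = Z.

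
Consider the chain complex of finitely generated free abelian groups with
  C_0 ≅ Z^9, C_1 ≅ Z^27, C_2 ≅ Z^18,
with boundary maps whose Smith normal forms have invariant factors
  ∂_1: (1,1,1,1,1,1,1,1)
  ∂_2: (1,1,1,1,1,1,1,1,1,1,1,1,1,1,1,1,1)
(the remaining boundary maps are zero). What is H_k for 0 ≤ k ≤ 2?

H_0: b_0 = 9 − 0 − 8 = 1; torsion from ∂_1 factors > 1: none. So H_0 = Z.
H_1: b_1 = 27 − 8 − 17 = 2; torsion from ∂_2 factors > 1: none. So H_1 = Z^2.
H_2: b_2 = 18 − 17 − 0 = 1; torsion from ∂_3 factors > 1: none. So H_2 = Z.

H_0 = Z,  H_1 = Z^2,  H_2 = Z.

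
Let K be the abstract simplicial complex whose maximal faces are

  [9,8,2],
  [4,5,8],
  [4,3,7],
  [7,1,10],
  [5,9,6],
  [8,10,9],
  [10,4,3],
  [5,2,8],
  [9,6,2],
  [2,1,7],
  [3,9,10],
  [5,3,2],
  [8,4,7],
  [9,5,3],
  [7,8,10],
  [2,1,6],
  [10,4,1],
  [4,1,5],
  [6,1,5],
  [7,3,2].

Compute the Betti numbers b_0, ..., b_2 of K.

b_0 = 1, b_1 = 1, b_2 = 0.

Order the vertices as 1 < 2 < 3 < 4 < 5 < 6 < 7 < 8 < 9 < 10. Listing each simplex with vertices in this order, K has dimension 2 with simplices:

  0-simplices (10): [1], [2], [3], [4], [5], [6], [7], [8], [9], [10]
  1-simplices (30): (30 of them)
  2-simplices (20): (20 of them)

Hence C_0 ≅ Z^10, C_1 ≅ Z^30, C_2 ≅ Z^20.

The boundary map ∂_1: C_1 → C_0 maps an edge to its endpoints' difference, ∂[p,q] = q − p.
This gives a 10×30 integer matrix of rank 9; reducing to Smith normal form yields diagonal entries (1,1,1,1,1,1,1,1,1).

∂_2: C_2 → C_1 maps a triangle to the signed sum of its edges. For instance
  ∂[2,6,9] = [6,9] − [2,9] + [2,6],
  ∂[1,2,7] = [2,7] − [1,7] + [1,2].
The resulting 30×20 matrix has rank 20, and its Smith normal form has invariant factors (1,1,1,1,1,1,1,1,1,1,1,1,1,1,1,1,1,1,1,2).

From H_k ≅ ker(∂_k) / im(∂_{k+1}) we obtain:

  H_0: rank C_0 − rank ∂_1 = 10 − 9 = 1, and the invariant factors of ∂_1 are all 1, so H_0 ≅ Z.
  H_1: rank ker ∂_1 − rank ∂_2 = (30 − 9) − 20 = 1, and ∂_2 has invariant factor 2 > 1, so H_1 ≅ Z ⊕ Z/2.
  H_2: rank ker ∂_2 − rank ∂_3 = (20 − 20) − 0 = 0, and there is no ∂_3, so H_2 ≅ 0.

As a check, the Euler characteristic is 10 − 30 + 20 = 0, which agrees with 1 − 1 + 0 = 0.

Hence the Betti numbers are b_0 = 1, b_1 = 1, b_2 = 0.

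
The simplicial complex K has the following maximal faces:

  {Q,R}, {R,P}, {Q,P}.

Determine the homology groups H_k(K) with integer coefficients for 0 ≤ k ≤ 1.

Fix the vertex order P < Q < R and write every simplex with vertices in increasing order. Then dim K = 1 and the simplices of K are:

  0-simplices (3): P, Q, R
  1-simplices (3): PQ, PR, QR

giving chain groups C_0 ≅ Z^3, C_1 ≅ Z^3.

∂_1: C_1 → C_0 is given by ∂[p,q] = [q] − [p].
The resulting 3×3 matrix has rank 2, and its Smith normal form has invariant factors (1,1).

From H_k ≅ ker(∂_k) / im(∂_{k+1}) we obtain:

  H_0: rank C_0 − rank ∂_1 = 3 − 2 = 1, and the invariant factors of ∂_1 are all 1, so H_0 = Z.
  H_1: rank ker ∂_1 − rank ∂_2 = (3 − 2) − 0 = 1, and there is no ∂_2, so H_1 = Z.

H_0 = Z,  H_1 = Z.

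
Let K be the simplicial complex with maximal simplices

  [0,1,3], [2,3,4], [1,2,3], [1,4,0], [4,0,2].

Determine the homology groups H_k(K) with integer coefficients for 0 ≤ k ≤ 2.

H_0 = Z,  H_1 = Z,  H_2 = 0.

Order the vertices as 0 < 1 < 2 < 3 < 4. Listing each simplex with vertices in this order, K has dimension 2 with simplices:

  0-simplices (5): [0], [1], [2], [3], [4]
  1-simplices (10): [0,1], [0,2], [0,3], [0,4], [1,2], [1,3], [1,4], [2,3], [2,4], [3,4]
  2-simplices (5): [0,1,3], [0,1,4], [0,2,4], [1,2,3], [2,3,4]

so the chain groups are C_0 ≅ Z^5, C_1 ≅ Z^10, C_2 ≅ Z^5.

∂_1: C_1 → C_0 maps an edge to its endpoints' difference, ∂[p,q] = q − p.
The 5×10 boundary matrix has rank 4 and Smith normal form diag(1,1,1,1).

∂_2: C_2 → C_1 acts by ∂[p,q,r] = [q,r] − [p,r] + [p,q]. For instance
  ∂[0,1,4] = [1,4] − [0,4] + [0,1],
  ∂[2,3,4] = [3,4] − [2,4] + [2,3].
The 10×5 boundary matrix has rank 5 and Smith normal form diag(1,1,1,1,1).

Reading off H_k = ker ∂_k / im ∂_{k+1}:

  H_0: rank C_0 − rank ∂_1 = 5 − 4 = 1, and the invariant factors of ∂_1 are all 1, so H_0 ≅ Z.
  H_1: rank ker ∂_1 − rank ∂_2 = (10 − 4) − 5 = 1, and the invariant factors of ∂_2 are all 1, so H_1 ≅ Z.
  H_2: rank ker ∂_2 − rank ∂_3 = (5 − 5) − 0 = 0, and there is no ∂_3, so H_2 ≅ 0.

As a check, the Euler characteristic is 5 − 10 + 5 = 0, which agrees with 1 − 1 + 0 = 0.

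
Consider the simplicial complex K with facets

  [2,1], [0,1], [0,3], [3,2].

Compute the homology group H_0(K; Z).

Take the total order 0 < 1 < 2 < 3 on the vertex set. Then K (dimension 1) consists of the simplices:

  0-simplices (4): [0], [1], [2], [3]
  1-simplices (4): [0,1], [0,3], [1,2], [2,3]

so the chain groups are C_0 ≅ Z^4, C_1 ≅ Z^4.

Boundary ∂_1: C_1 → C_0 sends each edge [p,q] (with p < q) to q − p.
As a 4×4 matrix over Z this has rank 3, with invariant factors (1,1,1).

From H_k ≅ ker(∂_k) / im(∂_{k+1}) we obtain:

  H_0: rank C_0 − rank ∂_1 = 4 − 3 = 1, and the invariant factors of ∂_1 are all 1, so H_0 ≅ Z.

H_0 ≅ Z.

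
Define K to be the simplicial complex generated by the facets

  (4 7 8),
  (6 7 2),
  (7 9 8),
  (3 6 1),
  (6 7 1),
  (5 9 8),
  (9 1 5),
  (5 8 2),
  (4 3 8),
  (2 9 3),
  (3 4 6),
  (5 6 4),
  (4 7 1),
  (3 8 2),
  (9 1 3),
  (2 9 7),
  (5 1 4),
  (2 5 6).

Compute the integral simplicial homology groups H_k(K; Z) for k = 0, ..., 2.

H_0 = Z,  H_1 = Z ⊕ Z/2Z,  H_2 = 0.

Take the total order 1 < 2 < 3 < 4 < 5 < 6 < 7 < 8 < 9 on the vertex set. Then K (dimension 2) consists of the simplices:

  0-simplices (9): [1], [2], [3], [4], [5], [6], [7], [8], [9]
  1-simplices (27): (27 of them)
  2-simplices (18): [1,3,6], [1,3,9], [1,4,5], [1,4,7], [1,5,9], [1,6,7], [2,3,8], [2,3,9], [2,5,6], [2,5,8], [2,6,7], [2,7,9], [3,4,6], [3,4,8], [4,5,6], [4,7,8], [5,8,9], [7,8,9]

so the chain groups are C_0 ≅ Z^9, C_1 ≅ Z^27, C_2 ≅ Z^18.

The boundary map ∂_1: C_1 → C_0 is given by ∂[p,q] = [q] − [p].
The 9×27 boundary matrix has rank 8 and Smith normal form diag(1,1,1,1,1,1,1,1).

The boundary map ∂_2: C_2 → C_1 sends each 2-simplex [p,q,r] to [q,r] − [p,r] + [p,q]. For instance
  ∂[2,5,6] = [5,6] − [2,6] + [2,5],
  ∂[7,8,9] = [8,9] − [7,9] + [7,8].
This gives a 27×18 integer matrix of rank 18; reducing to Smith normal form yields diagonal entries (1,1,1,1,1,1,1,1,1,1,1,1,1,1,1,1,1,2).

Reading off H_k = ker ∂_k / im ∂_{k+1}:

  H_0: rank C_0 − rank ∂_1 = 9 − 8 = 1, and the invariant factors of ∂_1 are all 1, so H_0 = Z.
  H_1: rank ker ∂_1 − rank ∂_2 = (27 − 8) − 18 = 1, and ∂_2 has invariant factor 2 > 1, so H_1 = Z ⊕ Z/2Z.
  H_2: rank ker ∂_2 − rank ∂_3 = (18 − 18) − 0 = 0, and there is no ∂_3, so H_2 = 0.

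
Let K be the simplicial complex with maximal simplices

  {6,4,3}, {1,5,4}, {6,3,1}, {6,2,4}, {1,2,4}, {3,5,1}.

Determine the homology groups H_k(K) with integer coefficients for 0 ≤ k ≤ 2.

H_0 = Z,  H_1 = Z,  H_2 = 0.

Take the total order 1 < 2 < 3 < 4 < 5 < 6 on the vertex set. Then K (dimension 2) consists of the simplices:

  0-simplices (6): [1], [2], [3], [4], [5], [6]
  1-simplices (12): [1,2], [1,3], [1,4], [1,5], [1,6], [2,4], [2,6], [3,4], [3,5], [3,6], [4,5], [4,6]
  2-simplices (6): [1,2,4], [1,3,5], [1,3,6], [1,4,5], [2,4,6], [3,4,6]

so the chain groups are C_0 ≅ Z^6, C_1 ≅ Z^12, C_2 ≅ Z^6.

Boundary ∂_1: C_1 → C_0 sends each edge [p,q] (with p < q) to q − p. For instance
  ∂[4,6] = [6] − [4].
This gives a 6×12 integer matrix of rank 5; reducing to Smith normal form yields diagonal entries (1,1,1,1,1).

The boundary map ∂_2: C_2 → C_1 maps a triangle to the signed sum of its edges. For instance
  ∂[1,4,5] = [4,5] − [1,5] + [1,4],
  ∂[1,3,5] = [3,5] − [1,5] + [1,3].
As a 12×6 matrix over Z this has rank 6, with invariant factors (1,1,1,1,1,1).

From H_k ≅ ker(∂_k) / im(∂_{k+1}) we obtain:

  H_0: rank C_0 − rank ∂_1 = 6 − 5 = 1, and the invariant factors of ∂_1 are all 1, so H_0 ≅ Z.
  H_1: rank ker ∂_1 − rank ∂_2 = (12 − 5) − 6 = 1, and the invariant factors of ∂_2 are all 1, so H_1 ≅ Z.
  H_2: rank ker ∂_2 − rank ∂_3 = (6 − 6) − 0 = 0, and there is no ∂_3, so H_2 ≅ 0.

As a check, the Euler characteristic is 6 − 12 + 6 = 0, which agrees with 1 − 1 + 0 = 0.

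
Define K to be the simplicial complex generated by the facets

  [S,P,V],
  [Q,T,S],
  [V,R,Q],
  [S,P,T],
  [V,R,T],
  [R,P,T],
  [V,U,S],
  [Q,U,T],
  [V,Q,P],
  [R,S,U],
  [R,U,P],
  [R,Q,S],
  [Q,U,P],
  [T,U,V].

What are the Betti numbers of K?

b_0 = 1, b_1 = 2, b_2 = 1.

Order the vertices as P < Q < R < S < T < U < V. Listing each simplex with vertices in this order, K has dimension 2 with simplices:

  0-simplices (7): P, Q, R, S, T, U, V
  1-simplices (21): PQ, PR, PS, PT, PU, PV, QR, QS, QT, QU, QV, RS, RT, RU, RV, ST, SU, SV, TU, TV, UV
  2-simplices (14): PQU, PQV, PRT, PRU, PST, PSV, QRS, QRV, QST, QTU, RSU, RTV, SUV, TUV

Hence C_0 ≅ Z^7, C_1 ≅ Z^21, C_2 ≅ Z^14.

The boundary map ∂_1: C_1 → C_0 maps an edge to its endpoints' difference, ∂[p,q] = q − p. For instance
  ∂TV = V − T.
The 7×21 boundary matrix has rank 6 and Smith normal form diag(1,1,1,1,1,1).

Boundary ∂_2: C_2 → C_1 sends each 2-simplex [p,q,r] to [q,r] − [p,r] + [p,q]. For instance
  ∂QTU = TU − QU + QT,
  ∂PSV = SV − PV + PS.
As a 21×14 matrix over Z this has rank 13, with invariant factors (1,1,1,1,1,1,1,1,1,1,1,1,1).

Reading off H_k = ker ∂_k / im ∂_{k+1}:

  H_0: rank C_0 − rank ∂_1 = 7 − 6 = 1, and the invariant factors of ∂_1 are all 1, so H_0 = Z.
  H_1: rank ker ∂_1 − rank ∂_2 = (21 − 6) − 13 = 2, and the invariant factors of ∂_2 are all 1, so H_1 = Z^2.
  H_2: rank ker ∂_2 − rank ∂_3 = (14 − 13) − 0 = 1, and there is no ∂_3, so H_2 = Z.

As a check, the Euler characteristic is 7 − 21 + 14 = 0, which agrees with 1 − 2 + 1 = 0.

Hence the Betti numbers are b_0 = 1, b_1 = 2, b_2 = 1.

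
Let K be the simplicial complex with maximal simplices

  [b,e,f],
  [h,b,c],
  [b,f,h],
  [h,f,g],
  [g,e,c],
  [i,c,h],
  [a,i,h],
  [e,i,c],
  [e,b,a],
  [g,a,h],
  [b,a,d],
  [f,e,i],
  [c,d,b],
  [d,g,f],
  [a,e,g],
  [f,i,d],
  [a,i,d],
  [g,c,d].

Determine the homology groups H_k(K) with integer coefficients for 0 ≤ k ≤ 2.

H_0 ≅ Z,  H_1 ≅ Z^2,  H_2 ≅ Z.

Take the total order a < b < c < d < e < f < g < h < i on the vertex set. Then K (dimension 2) consists of the simplices:

  0-simplices (9): a, b, c, d, e, f, g, h, i
  1-simplices (27): ab, ad, ae, ag, ah, ai, bc, bd, be, bf, bh, cd, ce, cg, ch, ci, df, dg, di, ef, eg, ei, fg, fh, fi, gh, hi
  2-simplices (18): abd, abe, adi, aeg, agh, ahi, bcd, bch, bef, bfh, cdg, ceg, cei, chi, dfg, dfi, efi, fgh

Hence C_0 ≅ Z^9, C_1 ≅ Z^27, C_2 ≅ Z^18.

The boundary map ∂_1: C_1 → C_0 is given by ∂[p,q] = [q] − [p]. For instance
  ∂bc = c − b.
The resulting 9×27 matrix has rank 8, and its Smith normal form has invariant factors (1,1,1,1,1,1,1,1).

∂_2: C_2 → C_1 acts by ∂[p,q,r] = [q,r] − [p,r] + [p,q]. For instance
  ∂bch = ch − bh + bc,
  ∂ahi = hi − ai + ah.
As a 27×18 matrix over Z this has rank 17, with invariant factors (1,1,1,1,1,1,1,1,1,1,1,1,1,1,1,1,1).

Reading off H_k = ker ∂_k / im ∂_{k+1}:

  H_0: rank C_0 − rank ∂_1 = 9 − 8 = 1, and the invariant factors of ∂_1 are all 1, so H_0 ≅ Z.
  H_1: rank ker ∂_1 − rank ∂_2 = (27 − 8) − 17 = 2, and the invariant factors of ∂_2 are all 1, so H_1 ≅ Z^2.
  H_2: rank ker ∂_2 − rank ∂_3 = (18 − 17) − 0 = 1, and there is no ∂_3, so H_2 ≅ Z.

As a check, the Euler characteristic is 9 − 27 + 18 = 0, which agrees with 1 − 2 + 1 = 0.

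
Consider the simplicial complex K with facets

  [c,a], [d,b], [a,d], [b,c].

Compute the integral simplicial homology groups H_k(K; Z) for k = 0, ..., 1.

H_0 = Z,  H_1 = Z.

We work with the vertex ordering a < b < c < d. The simplices of K, each written with vertices in increasing order, are:

  0-simplices (4): a, b, c, d
  1-simplices (4): ac, ad, bc, bd

Hence C_0 ≅ Z^4, C_1 ≅ Z^4.

Boundary ∂_1: C_1 → C_0 maps an edge to its endpoints' difference, ∂[p,q] = q − p.
This gives a 4×4 integer matrix of rank 3; reducing to Smith normal form yields diagonal entries (1,1,1).

Computing H_k = (kernel of ∂_k) / (image of ∂_{k+1}):

  H_0: rank C_0 − rank ∂_1 = 4 − 3 = 1, and the invariant factors of ∂_1 are all 1, so H_0 = Z.
  H_1: rank ker ∂_1 − rank ∂_2 = (4 − 3) − 0 = 1, and there is no ∂_2, so H_1 = Z.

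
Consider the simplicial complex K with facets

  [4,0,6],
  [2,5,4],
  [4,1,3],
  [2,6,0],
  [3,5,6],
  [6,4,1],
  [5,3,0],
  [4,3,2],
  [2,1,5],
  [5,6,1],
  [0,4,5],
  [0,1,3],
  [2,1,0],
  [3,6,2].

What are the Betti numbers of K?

b_0 = 1, b_1 = 2, b_2 = 1.

K has 7 vertices, 21 edges, 14 triangles.
rank ∂_0 = 0, rank ∂_1 = 6 ⇒ b_0 = 7 − 0 − 6 = 1; all invariant factors of ∂_1 are 1 so no torsion. So H_0 ≅ Z.
rank ∂_1 = 6, rank ∂_2 = 13 ⇒ b_1 = 21 − 6 − 13 = 2; all invariant factors of ∂_2 are 1 so no torsion. So H_1 ≅ Z^2.
rank ∂_2 = 13, rank ∂_3 = 0 ⇒ b_2 = 14 − 13 − 0 = 1. So H_2 ≅ Z.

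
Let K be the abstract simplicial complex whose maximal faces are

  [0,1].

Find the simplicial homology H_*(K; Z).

H_0 ≅ Z,  H_1 = 0.

Fix the vertex order 0 < 1 and write every simplex with vertices in increasing order. Then dim K = 1 and the simplices of K are:

  0-simplices (2): [0], [1]
  1-simplices (1): [0,1]

giving chain groups C_0 ≅ Z^2, C_1 ≅ Z^1.

The boundary map ∂_1: C_1 → C_0 sends each edge [p,q] (with p < q) to q − p.
This gives a 2×1 integer matrix of rank 1; reducing to Smith normal form yields diagonal entries (1).

From H_k ≅ ker(∂_k) / im(∂_{k+1}) we obtain:

  H_0: rank C_0 − rank ∂_1 = 2 − 1 = 1, and the invariant factors of ∂_1 are all 1, so H_0 = Z.
  H_1: rank ker ∂_1 − rank ∂_2 = (1 − 1) − 0 = 0, and there is no ∂_2, so H_1 = 0.

(K is a triangulation of the 1-simplex.)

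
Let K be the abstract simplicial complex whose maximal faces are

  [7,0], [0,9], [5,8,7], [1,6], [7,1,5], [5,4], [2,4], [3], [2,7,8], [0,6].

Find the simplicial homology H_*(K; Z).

K has 10 vertices, 13 edges, 3 triangles.
rank ∂_0 = 0, rank ∂_1 = 8 ⇒ b_0 = 10 − 0 − 8 = 2; all invariant factors of ∂_1 are 1 so no torsion. So H_0 = Z^2.
rank ∂_1 = 8, rank ∂_2 = 3 ⇒ b_1 = 13 − 8 − 3 = 2; all invariant factors of ∂_2 are 1 so no torsion. So H_1 = Z^2.
rank ∂_2 = 3, rank ∂_3 = 0 ⇒ b_2 = 3 − 3 − 0 = 0. So H_2 = 0.

H_0 ≅ Z^2,  H_1 ≅ Z^2,  H_2 = 0.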